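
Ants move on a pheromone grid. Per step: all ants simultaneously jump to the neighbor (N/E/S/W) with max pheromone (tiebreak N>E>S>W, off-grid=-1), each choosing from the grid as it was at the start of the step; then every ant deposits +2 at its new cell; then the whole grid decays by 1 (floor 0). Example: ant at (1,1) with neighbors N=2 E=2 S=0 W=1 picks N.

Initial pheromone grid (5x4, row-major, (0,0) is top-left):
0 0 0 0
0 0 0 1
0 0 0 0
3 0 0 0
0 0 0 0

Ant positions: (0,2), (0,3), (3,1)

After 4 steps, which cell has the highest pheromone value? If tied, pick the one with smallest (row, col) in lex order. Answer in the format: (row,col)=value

Step 1: ant0:(0,2)->E->(0,3) | ant1:(0,3)->S->(1,3) | ant2:(3,1)->W->(3,0)
  grid max=4 at (3,0)
Step 2: ant0:(0,3)->S->(1,3) | ant1:(1,3)->N->(0,3) | ant2:(3,0)->N->(2,0)
  grid max=3 at (1,3)
Step 3: ant0:(1,3)->N->(0,3) | ant1:(0,3)->S->(1,3) | ant2:(2,0)->S->(3,0)
  grid max=4 at (1,3)
Step 4: ant0:(0,3)->S->(1,3) | ant1:(1,3)->N->(0,3) | ant2:(3,0)->N->(2,0)
  grid max=5 at (1,3)
Final grid:
  0 0 0 4
  0 0 0 5
  1 0 0 0
  3 0 0 0
  0 0 0 0
Max pheromone 5 at (1,3)

Answer: (1,3)=5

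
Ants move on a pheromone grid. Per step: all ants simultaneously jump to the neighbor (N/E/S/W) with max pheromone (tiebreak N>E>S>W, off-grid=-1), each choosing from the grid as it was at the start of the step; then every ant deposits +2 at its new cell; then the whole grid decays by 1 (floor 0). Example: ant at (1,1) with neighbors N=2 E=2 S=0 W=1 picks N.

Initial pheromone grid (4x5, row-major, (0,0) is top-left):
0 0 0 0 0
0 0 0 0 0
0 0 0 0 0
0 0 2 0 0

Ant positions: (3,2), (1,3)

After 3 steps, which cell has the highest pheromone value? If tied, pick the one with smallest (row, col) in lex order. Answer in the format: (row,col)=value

Step 1: ant0:(3,2)->N->(2,2) | ant1:(1,3)->N->(0,3)
  grid max=1 at (0,3)
Step 2: ant0:(2,2)->S->(3,2) | ant1:(0,3)->E->(0,4)
  grid max=2 at (3,2)
Step 3: ant0:(3,2)->N->(2,2) | ant1:(0,4)->S->(1,4)
  grid max=1 at (1,4)
Final grid:
  0 0 0 0 0
  0 0 0 0 1
  0 0 1 0 0
  0 0 1 0 0
Max pheromone 1 at (1,4)

Answer: (1,4)=1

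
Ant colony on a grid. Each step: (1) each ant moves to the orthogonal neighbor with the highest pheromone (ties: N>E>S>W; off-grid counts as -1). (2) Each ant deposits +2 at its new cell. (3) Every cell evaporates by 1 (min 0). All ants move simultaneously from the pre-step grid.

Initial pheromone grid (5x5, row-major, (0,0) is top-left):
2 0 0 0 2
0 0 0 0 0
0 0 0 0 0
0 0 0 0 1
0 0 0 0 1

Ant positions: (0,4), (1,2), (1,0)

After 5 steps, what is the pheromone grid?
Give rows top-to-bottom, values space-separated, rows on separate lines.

After step 1: ants at (1,4),(0,2),(0,0)
  3 0 1 0 1
  0 0 0 0 1
  0 0 0 0 0
  0 0 0 0 0
  0 0 0 0 0
After step 2: ants at (0,4),(0,3),(0,1)
  2 1 0 1 2
  0 0 0 0 0
  0 0 0 0 0
  0 0 0 0 0
  0 0 0 0 0
After step 3: ants at (0,3),(0,4),(0,0)
  3 0 0 2 3
  0 0 0 0 0
  0 0 0 0 0
  0 0 0 0 0
  0 0 0 0 0
After step 4: ants at (0,4),(0,3),(0,1)
  2 1 0 3 4
  0 0 0 0 0
  0 0 0 0 0
  0 0 0 0 0
  0 0 0 0 0
After step 5: ants at (0,3),(0,4),(0,0)
  3 0 0 4 5
  0 0 0 0 0
  0 0 0 0 0
  0 0 0 0 0
  0 0 0 0 0

3 0 0 4 5
0 0 0 0 0
0 0 0 0 0
0 0 0 0 0
0 0 0 0 0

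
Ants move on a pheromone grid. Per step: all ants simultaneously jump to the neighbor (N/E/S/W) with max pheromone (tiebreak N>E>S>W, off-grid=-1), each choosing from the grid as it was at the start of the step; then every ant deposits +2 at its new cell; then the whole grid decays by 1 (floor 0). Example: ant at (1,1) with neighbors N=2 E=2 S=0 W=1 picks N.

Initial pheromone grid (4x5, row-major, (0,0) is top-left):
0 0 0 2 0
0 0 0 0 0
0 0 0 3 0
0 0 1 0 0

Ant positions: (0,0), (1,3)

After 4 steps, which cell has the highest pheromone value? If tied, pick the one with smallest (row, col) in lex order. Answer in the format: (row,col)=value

Step 1: ant0:(0,0)->E->(0,1) | ant1:(1,3)->S->(2,3)
  grid max=4 at (2,3)
Step 2: ant0:(0,1)->E->(0,2) | ant1:(2,3)->N->(1,3)
  grid max=3 at (2,3)
Step 3: ant0:(0,2)->E->(0,3) | ant1:(1,3)->S->(2,3)
  grid max=4 at (2,3)
Step 4: ant0:(0,3)->E->(0,4) | ant1:(2,3)->N->(1,3)
  grid max=3 at (2,3)
Final grid:
  0 0 0 0 1
  0 0 0 1 0
  0 0 0 3 0
  0 0 0 0 0
Max pheromone 3 at (2,3)

Answer: (2,3)=3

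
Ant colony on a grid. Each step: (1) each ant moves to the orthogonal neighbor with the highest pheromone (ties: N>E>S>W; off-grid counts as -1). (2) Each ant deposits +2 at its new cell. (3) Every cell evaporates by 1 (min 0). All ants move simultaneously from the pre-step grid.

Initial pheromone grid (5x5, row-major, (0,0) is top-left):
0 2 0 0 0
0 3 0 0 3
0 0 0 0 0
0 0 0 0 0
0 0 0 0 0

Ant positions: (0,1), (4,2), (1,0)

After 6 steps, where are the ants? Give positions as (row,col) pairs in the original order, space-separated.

Step 1: ant0:(0,1)->S->(1,1) | ant1:(4,2)->N->(3,2) | ant2:(1,0)->E->(1,1)
  grid max=6 at (1,1)
Step 2: ant0:(1,1)->N->(0,1) | ant1:(3,2)->N->(2,2) | ant2:(1,1)->N->(0,1)
  grid max=5 at (1,1)
Step 3: ant0:(0,1)->S->(1,1) | ant1:(2,2)->N->(1,2) | ant2:(0,1)->S->(1,1)
  grid max=8 at (1,1)
Step 4: ant0:(1,1)->N->(0,1) | ant1:(1,2)->W->(1,1) | ant2:(1,1)->N->(0,1)
  grid max=9 at (1,1)
Step 5: ant0:(0,1)->S->(1,1) | ant1:(1,1)->N->(0,1) | ant2:(0,1)->S->(1,1)
  grid max=12 at (1,1)
Step 6: ant0:(1,1)->N->(0,1) | ant1:(0,1)->S->(1,1) | ant2:(1,1)->N->(0,1)
  grid max=13 at (1,1)

(0,1) (1,1) (0,1)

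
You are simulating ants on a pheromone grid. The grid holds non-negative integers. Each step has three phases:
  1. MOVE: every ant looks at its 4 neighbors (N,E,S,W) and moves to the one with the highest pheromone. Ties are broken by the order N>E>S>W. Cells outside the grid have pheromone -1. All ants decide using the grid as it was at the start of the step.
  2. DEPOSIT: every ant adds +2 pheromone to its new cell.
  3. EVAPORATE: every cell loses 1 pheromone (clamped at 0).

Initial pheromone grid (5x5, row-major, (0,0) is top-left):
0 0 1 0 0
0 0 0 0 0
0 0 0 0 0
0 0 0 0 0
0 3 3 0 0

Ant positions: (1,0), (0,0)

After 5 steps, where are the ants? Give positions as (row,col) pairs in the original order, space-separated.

Step 1: ant0:(1,0)->N->(0,0) | ant1:(0,0)->E->(0,1)
  grid max=2 at (4,1)
Step 2: ant0:(0,0)->E->(0,1) | ant1:(0,1)->W->(0,0)
  grid max=2 at (0,0)
Step 3: ant0:(0,1)->W->(0,0) | ant1:(0,0)->E->(0,1)
  grid max=3 at (0,0)
Step 4: ant0:(0,0)->E->(0,1) | ant1:(0,1)->W->(0,0)
  grid max=4 at (0,0)
Step 5: ant0:(0,1)->W->(0,0) | ant1:(0,0)->E->(0,1)
  grid max=5 at (0,0)

(0,0) (0,1)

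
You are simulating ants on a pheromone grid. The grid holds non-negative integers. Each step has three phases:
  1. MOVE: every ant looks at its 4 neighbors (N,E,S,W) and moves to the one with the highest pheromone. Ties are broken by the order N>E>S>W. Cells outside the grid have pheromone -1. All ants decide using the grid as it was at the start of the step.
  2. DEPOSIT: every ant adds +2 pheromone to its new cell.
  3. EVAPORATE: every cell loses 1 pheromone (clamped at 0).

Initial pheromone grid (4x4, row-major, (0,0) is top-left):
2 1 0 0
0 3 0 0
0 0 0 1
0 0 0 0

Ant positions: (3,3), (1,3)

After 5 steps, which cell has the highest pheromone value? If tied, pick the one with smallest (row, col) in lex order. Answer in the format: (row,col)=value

Step 1: ant0:(3,3)->N->(2,3) | ant1:(1,3)->S->(2,3)
  grid max=4 at (2,3)
Step 2: ant0:(2,3)->N->(1,3) | ant1:(2,3)->N->(1,3)
  grid max=3 at (1,3)
Step 3: ant0:(1,3)->S->(2,3) | ant1:(1,3)->S->(2,3)
  grid max=6 at (2,3)
Step 4: ant0:(2,3)->N->(1,3) | ant1:(2,3)->N->(1,3)
  grid max=5 at (1,3)
Step 5: ant0:(1,3)->S->(2,3) | ant1:(1,3)->S->(2,3)
  grid max=8 at (2,3)
Final grid:
  0 0 0 0
  0 0 0 4
  0 0 0 8
  0 0 0 0
Max pheromone 8 at (2,3)

Answer: (2,3)=8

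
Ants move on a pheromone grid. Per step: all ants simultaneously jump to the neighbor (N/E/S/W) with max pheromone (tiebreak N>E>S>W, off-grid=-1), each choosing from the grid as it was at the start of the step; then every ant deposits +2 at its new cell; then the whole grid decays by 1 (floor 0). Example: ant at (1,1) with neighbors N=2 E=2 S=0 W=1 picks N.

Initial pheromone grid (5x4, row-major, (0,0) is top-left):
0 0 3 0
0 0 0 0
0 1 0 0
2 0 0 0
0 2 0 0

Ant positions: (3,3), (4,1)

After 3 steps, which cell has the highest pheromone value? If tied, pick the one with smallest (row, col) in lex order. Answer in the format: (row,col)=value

Step 1: ant0:(3,3)->N->(2,3) | ant1:(4,1)->N->(3,1)
  grid max=2 at (0,2)
Step 2: ant0:(2,3)->N->(1,3) | ant1:(3,1)->S->(4,1)
  grid max=2 at (4,1)
Step 3: ant0:(1,3)->N->(0,3) | ant1:(4,1)->N->(3,1)
  grid max=1 at (0,3)
Final grid:
  0 0 0 1
  0 0 0 0
  0 0 0 0
  0 1 0 0
  0 1 0 0
Max pheromone 1 at (0,3)

Answer: (0,3)=1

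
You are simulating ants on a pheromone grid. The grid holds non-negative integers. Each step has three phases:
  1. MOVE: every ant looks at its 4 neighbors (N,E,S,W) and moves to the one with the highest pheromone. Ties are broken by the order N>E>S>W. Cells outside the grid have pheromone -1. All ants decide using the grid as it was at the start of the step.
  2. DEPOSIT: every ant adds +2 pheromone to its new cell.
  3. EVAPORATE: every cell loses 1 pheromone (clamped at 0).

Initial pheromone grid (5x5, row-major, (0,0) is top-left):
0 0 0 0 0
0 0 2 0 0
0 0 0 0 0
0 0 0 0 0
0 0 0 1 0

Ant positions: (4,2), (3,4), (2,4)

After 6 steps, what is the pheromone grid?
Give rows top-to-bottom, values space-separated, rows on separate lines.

After step 1: ants at (4,3),(2,4),(1,4)
  0 0 0 0 0
  0 0 1 0 1
  0 0 0 0 1
  0 0 0 0 0
  0 0 0 2 0
After step 2: ants at (3,3),(1,4),(2,4)
  0 0 0 0 0
  0 0 0 0 2
  0 0 0 0 2
  0 0 0 1 0
  0 0 0 1 0
After step 3: ants at (4,3),(2,4),(1,4)
  0 0 0 0 0
  0 0 0 0 3
  0 0 0 0 3
  0 0 0 0 0
  0 0 0 2 0
After step 4: ants at (3,3),(1,4),(2,4)
  0 0 0 0 0
  0 0 0 0 4
  0 0 0 0 4
  0 0 0 1 0
  0 0 0 1 0
After step 5: ants at (4,3),(2,4),(1,4)
  0 0 0 0 0
  0 0 0 0 5
  0 0 0 0 5
  0 0 0 0 0
  0 0 0 2 0
After step 6: ants at (3,3),(1,4),(2,4)
  0 0 0 0 0
  0 0 0 0 6
  0 0 0 0 6
  0 0 0 1 0
  0 0 0 1 0

0 0 0 0 0
0 0 0 0 6
0 0 0 0 6
0 0 0 1 0
0 0 0 1 0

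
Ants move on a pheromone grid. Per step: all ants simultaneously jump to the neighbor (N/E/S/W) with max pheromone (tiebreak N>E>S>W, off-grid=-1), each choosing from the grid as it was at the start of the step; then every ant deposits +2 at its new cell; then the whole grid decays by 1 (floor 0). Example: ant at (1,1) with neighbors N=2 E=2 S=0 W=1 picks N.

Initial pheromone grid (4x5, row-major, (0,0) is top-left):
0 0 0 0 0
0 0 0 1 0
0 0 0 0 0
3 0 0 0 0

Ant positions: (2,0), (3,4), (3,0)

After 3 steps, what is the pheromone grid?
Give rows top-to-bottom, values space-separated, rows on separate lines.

After step 1: ants at (3,0),(2,4),(2,0)
  0 0 0 0 0
  0 0 0 0 0
  1 0 0 0 1
  4 0 0 0 0
After step 2: ants at (2,0),(1,4),(3,0)
  0 0 0 0 0
  0 0 0 0 1
  2 0 0 0 0
  5 0 0 0 0
After step 3: ants at (3,0),(0,4),(2,0)
  0 0 0 0 1
  0 0 0 0 0
  3 0 0 0 0
  6 0 0 0 0

0 0 0 0 1
0 0 0 0 0
3 0 0 0 0
6 0 0 0 0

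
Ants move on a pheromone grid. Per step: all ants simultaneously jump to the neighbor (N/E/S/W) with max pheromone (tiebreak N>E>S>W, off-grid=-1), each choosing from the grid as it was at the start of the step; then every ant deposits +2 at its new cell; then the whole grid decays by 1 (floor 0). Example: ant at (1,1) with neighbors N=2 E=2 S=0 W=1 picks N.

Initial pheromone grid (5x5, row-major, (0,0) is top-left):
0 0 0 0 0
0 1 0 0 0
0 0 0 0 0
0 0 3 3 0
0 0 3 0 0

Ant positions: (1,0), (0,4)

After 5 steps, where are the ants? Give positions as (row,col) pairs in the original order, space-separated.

Step 1: ant0:(1,0)->E->(1,1) | ant1:(0,4)->S->(1,4)
  grid max=2 at (1,1)
Step 2: ant0:(1,1)->N->(0,1) | ant1:(1,4)->N->(0,4)
  grid max=1 at (0,1)
Step 3: ant0:(0,1)->S->(1,1) | ant1:(0,4)->S->(1,4)
  grid max=2 at (1,1)
Step 4: ant0:(1,1)->N->(0,1) | ant1:(1,4)->N->(0,4)
  grid max=1 at (0,1)
Step 5: ant0:(0,1)->S->(1,1) | ant1:(0,4)->S->(1,4)
  grid max=2 at (1,1)

(1,1) (1,4)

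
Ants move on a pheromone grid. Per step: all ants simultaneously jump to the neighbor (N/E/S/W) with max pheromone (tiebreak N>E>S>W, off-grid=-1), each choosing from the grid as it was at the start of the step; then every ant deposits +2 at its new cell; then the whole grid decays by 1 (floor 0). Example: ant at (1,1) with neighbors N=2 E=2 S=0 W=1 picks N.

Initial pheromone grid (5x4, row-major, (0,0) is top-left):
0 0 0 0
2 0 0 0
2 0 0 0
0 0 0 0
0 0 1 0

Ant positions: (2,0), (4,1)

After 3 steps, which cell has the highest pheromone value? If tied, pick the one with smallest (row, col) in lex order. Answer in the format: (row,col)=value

Answer: (1,0)=3

Derivation:
Step 1: ant0:(2,0)->N->(1,0) | ant1:(4,1)->E->(4,2)
  grid max=3 at (1,0)
Step 2: ant0:(1,0)->S->(2,0) | ant1:(4,2)->N->(3,2)
  grid max=2 at (1,0)
Step 3: ant0:(2,0)->N->(1,0) | ant1:(3,2)->S->(4,2)
  grid max=3 at (1,0)
Final grid:
  0 0 0 0
  3 0 0 0
  1 0 0 0
  0 0 0 0
  0 0 2 0
Max pheromone 3 at (1,0)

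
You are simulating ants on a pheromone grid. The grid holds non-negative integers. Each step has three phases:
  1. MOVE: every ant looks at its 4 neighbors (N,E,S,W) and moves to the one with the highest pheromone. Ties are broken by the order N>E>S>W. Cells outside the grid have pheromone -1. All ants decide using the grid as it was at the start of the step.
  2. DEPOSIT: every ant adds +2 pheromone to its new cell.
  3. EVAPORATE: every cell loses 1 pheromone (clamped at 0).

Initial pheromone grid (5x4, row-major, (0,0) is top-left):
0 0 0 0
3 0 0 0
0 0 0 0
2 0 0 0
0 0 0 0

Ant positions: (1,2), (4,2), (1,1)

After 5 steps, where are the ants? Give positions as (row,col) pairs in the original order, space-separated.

Step 1: ant0:(1,2)->N->(0,2) | ant1:(4,2)->N->(3,2) | ant2:(1,1)->W->(1,0)
  grid max=4 at (1,0)
Step 2: ant0:(0,2)->E->(0,3) | ant1:(3,2)->N->(2,2) | ant2:(1,0)->N->(0,0)
  grid max=3 at (1,0)
Step 3: ant0:(0,3)->S->(1,3) | ant1:(2,2)->N->(1,2) | ant2:(0,0)->S->(1,0)
  grid max=4 at (1,0)
Step 4: ant0:(1,3)->W->(1,2) | ant1:(1,2)->E->(1,3) | ant2:(1,0)->N->(0,0)
  grid max=3 at (1,0)
Step 5: ant0:(1,2)->E->(1,3) | ant1:(1,3)->W->(1,2) | ant2:(0,0)->S->(1,0)
  grid max=4 at (1,0)

(1,3) (1,2) (1,0)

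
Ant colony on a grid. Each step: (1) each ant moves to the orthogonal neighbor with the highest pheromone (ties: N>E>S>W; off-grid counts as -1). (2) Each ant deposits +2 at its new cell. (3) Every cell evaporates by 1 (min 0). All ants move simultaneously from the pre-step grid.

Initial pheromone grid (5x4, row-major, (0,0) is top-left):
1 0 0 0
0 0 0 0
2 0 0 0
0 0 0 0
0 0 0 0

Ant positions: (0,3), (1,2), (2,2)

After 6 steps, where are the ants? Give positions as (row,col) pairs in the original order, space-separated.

Step 1: ant0:(0,3)->S->(1,3) | ant1:(1,2)->N->(0,2) | ant2:(2,2)->N->(1,2)
  grid max=1 at (0,2)
Step 2: ant0:(1,3)->W->(1,2) | ant1:(0,2)->S->(1,2) | ant2:(1,2)->N->(0,2)
  grid max=4 at (1,2)
Step 3: ant0:(1,2)->N->(0,2) | ant1:(1,2)->N->(0,2) | ant2:(0,2)->S->(1,2)
  grid max=5 at (0,2)
Step 4: ant0:(0,2)->S->(1,2) | ant1:(0,2)->S->(1,2) | ant2:(1,2)->N->(0,2)
  grid max=8 at (1,2)
Step 5: ant0:(1,2)->N->(0,2) | ant1:(1,2)->N->(0,2) | ant2:(0,2)->S->(1,2)
  grid max=9 at (0,2)
Step 6: ant0:(0,2)->S->(1,2) | ant1:(0,2)->S->(1,2) | ant2:(1,2)->N->(0,2)
  grid max=12 at (1,2)

(1,2) (1,2) (0,2)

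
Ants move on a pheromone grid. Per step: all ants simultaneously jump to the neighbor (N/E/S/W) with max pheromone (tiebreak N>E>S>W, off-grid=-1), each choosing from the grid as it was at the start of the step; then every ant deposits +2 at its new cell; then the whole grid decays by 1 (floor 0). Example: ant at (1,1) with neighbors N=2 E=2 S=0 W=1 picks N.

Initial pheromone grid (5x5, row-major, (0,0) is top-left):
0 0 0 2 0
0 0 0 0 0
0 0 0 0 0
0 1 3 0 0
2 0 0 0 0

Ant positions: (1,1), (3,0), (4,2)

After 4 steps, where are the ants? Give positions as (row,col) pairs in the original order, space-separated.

Step 1: ant0:(1,1)->N->(0,1) | ant1:(3,0)->S->(4,0) | ant2:(4,2)->N->(3,2)
  grid max=4 at (3,2)
Step 2: ant0:(0,1)->E->(0,2) | ant1:(4,0)->N->(3,0) | ant2:(3,2)->N->(2,2)
  grid max=3 at (3,2)
Step 3: ant0:(0,2)->E->(0,3) | ant1:(3,0)->S->(4,0) | ant2:(2,2)->S->(3,2)
  grid max=4 at (3,2)
Step 4: ant0:(0,3)->E->(0,4) | ant1:(4,0)->N->(3,0) | ant2:(3,2)->N->(2,2)
  grid max=3 at (3,2)

(0,4) (3,0) (2,2)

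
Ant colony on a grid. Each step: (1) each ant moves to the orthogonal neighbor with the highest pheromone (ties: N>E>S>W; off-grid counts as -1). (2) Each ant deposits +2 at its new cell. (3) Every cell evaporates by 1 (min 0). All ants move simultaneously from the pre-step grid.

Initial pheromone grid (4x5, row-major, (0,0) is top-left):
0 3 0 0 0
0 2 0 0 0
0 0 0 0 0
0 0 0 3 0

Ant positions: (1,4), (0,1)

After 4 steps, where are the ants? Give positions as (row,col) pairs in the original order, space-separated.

Step 1: ant0:(1,4)->N->(0,4) | ant1:(0,1)->S->(1,1)
  grid max=3 at (1,1)
Step 2: ant0:(0,4)->S->(1,4) | ant1:(1,1)->N->(0,1)
  grid max=3 at (0,1)
Step 3: ant0:(1,4)->N->(0,4) | ant1:(0,1)->S->(1,1)
  grid max=3 at (1,1)
Step 4: ant0:(0,4)->S->(1,4) | ant1:(1,1)->N->(0,1)
  grid max=3 at (0,1)

(1,4) (0,1)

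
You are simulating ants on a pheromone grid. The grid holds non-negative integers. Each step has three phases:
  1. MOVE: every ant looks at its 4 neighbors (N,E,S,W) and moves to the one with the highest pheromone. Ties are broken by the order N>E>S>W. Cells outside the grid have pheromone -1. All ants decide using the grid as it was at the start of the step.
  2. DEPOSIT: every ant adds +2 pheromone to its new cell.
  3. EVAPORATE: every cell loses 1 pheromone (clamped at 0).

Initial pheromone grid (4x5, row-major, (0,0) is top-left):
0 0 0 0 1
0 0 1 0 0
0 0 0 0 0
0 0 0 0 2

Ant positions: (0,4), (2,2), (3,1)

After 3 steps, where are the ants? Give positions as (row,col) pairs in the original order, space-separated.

Step 1: ant0:(0,4)->S->(1,4) | ant1:(2,2)->N->(1,2) | ant2:(3,1)->N->(2,1)
  grid max=2 at (1,2)
Step 2: ant0:(1,4)->N->(0,4) | ant1:(1,2)->N->(0,2) | ant2:(2,1)->N->(1,1)
  grid max=1 at (0,2)
Step 3: ant0:(0,4)->S->(1,4) | ant1:(0,2)->S->(1,2) | ant2:(1,1)->E->(1,2)
  grid max=4 at (1,2)

(1,4) (1,2) (1,2)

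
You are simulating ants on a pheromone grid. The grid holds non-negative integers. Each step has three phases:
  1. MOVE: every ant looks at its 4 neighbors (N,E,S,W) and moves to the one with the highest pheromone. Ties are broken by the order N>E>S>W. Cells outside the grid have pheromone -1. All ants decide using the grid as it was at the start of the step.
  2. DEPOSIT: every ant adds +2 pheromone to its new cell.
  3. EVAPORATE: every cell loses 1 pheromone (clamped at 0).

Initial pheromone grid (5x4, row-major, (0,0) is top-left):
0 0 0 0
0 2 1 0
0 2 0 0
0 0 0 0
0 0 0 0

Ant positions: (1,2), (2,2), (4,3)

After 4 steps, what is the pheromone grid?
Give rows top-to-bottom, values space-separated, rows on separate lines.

After step 1: ants at (1,1),(2,1),(3,3)
  0 0 0 0
  0 3 0 0
  0 3 0 0
  0 0 0 1
  0 0 0 0
After step 2: ants at (2,1),(1,1),(2,3)
  0 0 0 0
  0 4 0 0
  0 4 0 1
  0 0 0 0
  0 0 0 0
After step 3: ants at (1,1),(2,1),(1,3)
  0 0 0 0
  0 5 0 1
  0 5 0 0
  0 0 0 0
  0 0 0 0
After step 4: ants at (2,1),(1,1),(0,3)
  0 0 0 1
  0 6 0 0
  0 6 0 0
  0 0 0 0
  0 0 0 0

0 0 0 1
0 6 0 0
0 6 0 0
0 0 0 0
0 0 0 0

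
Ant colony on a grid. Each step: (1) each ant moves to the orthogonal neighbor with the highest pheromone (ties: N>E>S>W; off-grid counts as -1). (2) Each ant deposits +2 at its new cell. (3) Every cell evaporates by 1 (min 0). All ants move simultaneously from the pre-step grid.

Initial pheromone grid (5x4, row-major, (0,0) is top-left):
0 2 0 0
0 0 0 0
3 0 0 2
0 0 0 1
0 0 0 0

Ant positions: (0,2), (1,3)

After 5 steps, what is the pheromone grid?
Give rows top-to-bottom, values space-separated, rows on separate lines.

After step 1: ants at (0,1),(2,3)
  0 3 0 0
  0 0 0 0
  2 0 0 3
  0 0 0 0
  0 0 0 0
After step 2: ants at (0,2),(1,3)
  0 2 1 0
  0 0 0 1
  1 0 0 2
  0 0 0 0
  0 0 0 0
After step 3: ants at (0,1),(2,3)
  0 3 0 0
  0 0 0 0
  0 0 0 3
  0 0 0 0
  0 0 0 0
After step 4: ants at (0,2),(1,3)
  0 2 1 0
  0 0 0 1
  0 0 0 2
  0 0 0 0
  0 0 0 0
After step 5: ants at (0,1),(2,3)
  0 3 0 0
  0 0 0 0
  0 0 0 3
  0 0 0 0
  0 0 0 0

0 3 0 0
0 0 0 0
0 0 0 3
0 0 0 0
0 0 0 0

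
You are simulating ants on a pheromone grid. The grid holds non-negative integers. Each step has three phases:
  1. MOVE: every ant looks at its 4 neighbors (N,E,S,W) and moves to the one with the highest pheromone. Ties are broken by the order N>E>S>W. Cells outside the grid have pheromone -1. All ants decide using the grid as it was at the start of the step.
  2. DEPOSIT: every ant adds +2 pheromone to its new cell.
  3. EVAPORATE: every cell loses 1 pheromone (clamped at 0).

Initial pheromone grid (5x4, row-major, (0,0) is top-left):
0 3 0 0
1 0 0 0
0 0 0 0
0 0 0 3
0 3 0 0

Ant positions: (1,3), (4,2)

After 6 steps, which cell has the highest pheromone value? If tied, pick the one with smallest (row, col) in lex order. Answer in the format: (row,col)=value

Answer: (4,1)=3

Derivation:
Step 1: ant0:(1,3)->N->(0,3) | ant1:(4,2)->W->(4,1)
  grid max=4 at (4,1)
Step 2: ant0:(0,3)->S->(1,3) | ant1:(4,1)->N->(3,1)
  grid max=3 at (4,1)
Step 3: ant0:(1,3)->N->(0,3) | ant1:(3,1)->S->(4,1)
  grid max=4 at (4,1)
Step 4: ant0:(0,3)->S->(1,3) | ant1:(4,1)->N->(3,1)
  grid max=3 at (4,1)
Step 5: ant0:(1,3)->N->(0,3) | ant1:(3,1)->S->(4,1)
  grid max=4 at (4,1)
Step 6: ant0:(0,3)->S->(1,3) | ant1:(4,1)->N->(3,1)
  grid max=3 at (4,1)
Final grid:
  0 0 0 0
  0 0 0 1
  0 0 0 0
  0 1 0 0
  0 3 0 0
Max pheromone 3 at (4,1)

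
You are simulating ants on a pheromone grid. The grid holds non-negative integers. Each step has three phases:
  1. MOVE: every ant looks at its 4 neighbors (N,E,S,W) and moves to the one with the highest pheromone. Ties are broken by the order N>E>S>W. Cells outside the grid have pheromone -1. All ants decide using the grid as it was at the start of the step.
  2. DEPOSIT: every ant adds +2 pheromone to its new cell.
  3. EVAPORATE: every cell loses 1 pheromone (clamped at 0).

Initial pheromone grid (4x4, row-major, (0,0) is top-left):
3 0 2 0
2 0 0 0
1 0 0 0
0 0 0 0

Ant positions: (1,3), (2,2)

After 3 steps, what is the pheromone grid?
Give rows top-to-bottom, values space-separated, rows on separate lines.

After step 1: ants at (0,3),(1,2)
  2 0 1 1
  1 0 1 0
  0 0 0 0
  0 0 0 0
After step 2: ants at (0,2),(0,2)
  1 0 4 0
  0 0 0 0
  0 0 0 0
  0 0 0 0
After step 3: ants at (0,3),(0,3)
  0 0 3 3
  0 0 0 0
  0 0 0 0
  0 0 0 0

0 0 3 3
0 0 0 0
0 0 0 0
0 0 0 0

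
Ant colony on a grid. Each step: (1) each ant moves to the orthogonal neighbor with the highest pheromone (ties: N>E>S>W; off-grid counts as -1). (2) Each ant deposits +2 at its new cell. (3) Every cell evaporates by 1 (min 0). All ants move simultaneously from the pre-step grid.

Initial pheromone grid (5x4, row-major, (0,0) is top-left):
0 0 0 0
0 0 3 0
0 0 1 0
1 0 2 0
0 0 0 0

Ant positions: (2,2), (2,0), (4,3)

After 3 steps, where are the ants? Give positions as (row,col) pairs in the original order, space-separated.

Step 1: ant0:(2,2)->N->(1,2) | ant1:(2,0)->S->(3,0) | ant2:(4,3)->N->(3,3)
  grid max=4 at (1,2)
Step 2: ant0:(1,2)->N->(0,2) | ant1:(3,0)->N->(2,0) | ant2:(3,3)->W->(3,2)
  grid max=3 at (1,2)
Step 3: ant0:(0,2)->S->(1,2) | ant1:(2,0)->S->(3,0) | ant2:(3,2)->N->(2,2)
  grid max=4 at (1,2)

(1,2) (3,0) (2,2)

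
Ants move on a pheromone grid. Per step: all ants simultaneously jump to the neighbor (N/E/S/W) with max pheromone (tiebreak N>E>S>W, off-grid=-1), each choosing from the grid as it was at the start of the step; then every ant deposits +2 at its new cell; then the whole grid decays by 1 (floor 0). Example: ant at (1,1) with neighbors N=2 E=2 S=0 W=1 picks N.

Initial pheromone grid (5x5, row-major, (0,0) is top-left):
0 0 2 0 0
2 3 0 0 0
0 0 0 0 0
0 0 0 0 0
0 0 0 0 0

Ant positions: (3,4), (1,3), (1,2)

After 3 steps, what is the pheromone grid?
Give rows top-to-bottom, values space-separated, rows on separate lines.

After step 1: ants at (2,4),(0,3),(1,1)
  0 0 1 1 0
  1 4 0 0 0
  0 0 0 0 1
  0 0 0 0 0
  0 0 0 0 0
After step 2: ants at (1,4),(0,2),(1,0)
  0 0 2 0 0
  2 3 0 0 1
  0 0 0 0 0
  0 0 0 0 0
  0 0 0 0 0
After step 3: ants at (0,4),(0,3),(1,1)
  0 0 1 1 1
  1 4 0 0 0
  0 0 0 0 0
  0 0 0 0 0
  0 0 0 0 0

0 0 1 1 1
1 4 0 0 0
0 0 0 0 0
0 0 0 0 0
0 0 0 0 0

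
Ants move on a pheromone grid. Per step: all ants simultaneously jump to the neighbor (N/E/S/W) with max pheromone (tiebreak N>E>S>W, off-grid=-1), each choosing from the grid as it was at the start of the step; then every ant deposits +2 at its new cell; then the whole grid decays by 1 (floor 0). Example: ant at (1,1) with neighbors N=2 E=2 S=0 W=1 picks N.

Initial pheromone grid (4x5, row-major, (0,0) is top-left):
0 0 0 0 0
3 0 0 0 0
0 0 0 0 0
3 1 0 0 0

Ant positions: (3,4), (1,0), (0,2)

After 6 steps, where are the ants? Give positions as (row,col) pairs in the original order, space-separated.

Step 1: ant0:(3,4)->N->(2,4) | ant1:(1,0)->N->(0,0) | ant2:(0,2)->E->(0,3)
  grid max=2 at (1,0)
Step 2: ant0:(2,4)->N->(1,4) | ant1:(0,0)->S->(1,0) | ant2:(0,3)->E->(0,4)
  grid max=3 at (1,0)
Step 3: ant0:(1,4)->N->(0,4) | ant1:(1,0)->N->(0,0) | ant2:(0,4)->S->(1,4)
  grid max=2 at (0,4)
Step 4: ant0:(0,4)->S->(1,4) | ant1:(0,0)->S->(1,0) | ant2:(1,4)->N->(0,4)
  grid max=3 at (0,4)
Step 5: ant0:(1,4)->N->(0,4) | ant1:(1,0)->N->(0,0) | ant2:(0,4)->S->(1,4)
  grid max=4 at (0,4)
Step 6: ant0:(0,4)->S->(1,4) | ant1:(0,0)->S->(1,0) | ant2:(1,4)->N->(0,4)
  grid max=5 at (0,4)

(1,4) (1,0) (0,4)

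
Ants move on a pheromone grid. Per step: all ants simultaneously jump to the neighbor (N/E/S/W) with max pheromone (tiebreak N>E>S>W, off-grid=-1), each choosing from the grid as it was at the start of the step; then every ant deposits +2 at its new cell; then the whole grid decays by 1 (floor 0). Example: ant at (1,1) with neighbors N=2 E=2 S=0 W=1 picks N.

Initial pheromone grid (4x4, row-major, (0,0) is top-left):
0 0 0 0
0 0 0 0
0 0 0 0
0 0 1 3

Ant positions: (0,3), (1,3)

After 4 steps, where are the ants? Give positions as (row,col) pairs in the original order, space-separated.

Step 1: ant0:(0,3)->S->(1,3) | ant1:(1,3)->N->(0,3)
  grid max=2 at (3,3)
Step 2: ant0:(1,3)->N->(0,3) | ant1:(0,3)->S->(1,3)
  grid max=2 at (0,3)
Step 3: ant0:(0,3)->S->(1,3) | ant1:(1,3)->N->(0,3)
  grid max=3 at (0,3)
Step 4: ant0:(1,3)->N->(0,3) | ant1:(0,3)->S->(1,3)
  grid max=4 at (0,3)

(0,3) (1,3)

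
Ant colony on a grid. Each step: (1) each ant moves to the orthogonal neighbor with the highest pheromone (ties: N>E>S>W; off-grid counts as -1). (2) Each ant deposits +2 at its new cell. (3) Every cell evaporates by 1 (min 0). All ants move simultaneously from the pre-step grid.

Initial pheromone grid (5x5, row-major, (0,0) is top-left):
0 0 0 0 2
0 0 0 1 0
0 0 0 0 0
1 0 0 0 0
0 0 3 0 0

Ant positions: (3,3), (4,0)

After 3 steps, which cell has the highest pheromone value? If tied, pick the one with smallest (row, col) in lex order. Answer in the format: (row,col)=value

Answer: (3,0)=2

Derivation:
Step 1: ant0:(3,3)->N->(2,3) | ant1:(4,0)->N->(3,0)
  grid max=2 at (3,0)
Step 2: ant0:(2,3)->N->(1,3) | ant1:(3,0)->N->(2,0)
  grid max=1 at (1,3)
Step 3: ant0:(1,3)->N->(0,3) | ant1:(2,0)->S->(3,0)
  grid max=2 at (3,0)
Final grid:
  0 0 0 1 0
  0 0 0 0 0
  0 0 0 0 0
  2 0 0 0 0
  0 0 0 0 0
Max pheromone 2 at (3,0)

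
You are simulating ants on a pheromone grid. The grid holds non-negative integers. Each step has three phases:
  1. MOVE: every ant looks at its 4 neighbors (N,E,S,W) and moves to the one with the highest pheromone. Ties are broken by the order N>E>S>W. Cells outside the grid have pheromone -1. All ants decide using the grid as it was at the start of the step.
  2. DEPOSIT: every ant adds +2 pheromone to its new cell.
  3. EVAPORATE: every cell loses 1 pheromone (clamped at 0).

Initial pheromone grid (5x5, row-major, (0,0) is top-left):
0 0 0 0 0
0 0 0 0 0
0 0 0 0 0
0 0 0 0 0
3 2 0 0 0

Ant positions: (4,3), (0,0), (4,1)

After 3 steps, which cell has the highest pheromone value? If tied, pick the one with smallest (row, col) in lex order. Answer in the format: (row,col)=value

Step 1: ant0:(4,3)->N->(3,3) | ant1:(0,0)->E->(0,1) | ant2:(4,1)->W->(4,0)
  grid max=4 at (4,0)
Step 2: ant0:(3,3)->N->(2,3) | ant1:(0,1)->E->(0,2) | ant2:(4,0)->E->(4,1)
  grid max=3 at (4,0)
Step 3: ant0:(2,3)->N->(1,3) | ant1:(0,2)->E->(0,3) | ant2:(4,1)->W->(4,0)
  grid max=4 at (4,0)
Final grid:
  0 0 0 1 0
  0 0 0 1 0
  0 0 0 0 0
  0 0 0 0 0
  4 1 0 0 0
Max pheromone 4 at (4,0)

Answer: (4,0)=4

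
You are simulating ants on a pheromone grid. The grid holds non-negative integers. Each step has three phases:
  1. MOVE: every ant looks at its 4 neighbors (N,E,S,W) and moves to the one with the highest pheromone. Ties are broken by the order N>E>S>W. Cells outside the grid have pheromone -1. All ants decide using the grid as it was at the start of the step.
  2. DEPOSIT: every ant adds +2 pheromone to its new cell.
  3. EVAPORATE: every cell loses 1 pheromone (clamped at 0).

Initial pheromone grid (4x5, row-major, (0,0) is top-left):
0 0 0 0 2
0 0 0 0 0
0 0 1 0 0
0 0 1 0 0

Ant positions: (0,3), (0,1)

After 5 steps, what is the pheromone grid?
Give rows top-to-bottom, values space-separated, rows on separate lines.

After step 1: ants at (0,4),(0,2)
  0 0 1 0 3
  0 0 0 0 0
  0 0 0 0 0
  0 0 0 0 0
After step 2: ants at (1,4),(0,3)
  0 0 0 1 2
  0 0 0 0 1
  0 0 0 0 0
  0 0 0 0 0
After step 3: ants at (0,4),(0,4)
  0 0 0 0 5
  0 0 0 0 0
  0 0 0 0 0
  0 0 0 0 0
After step 4: ants at (1,4),(1,4)
  0 0 0 0 4
  0 0 0 0 3
  0 0 0 0 0
  0 0 0 0 0
After step 5: ants at (0,4),(0,4)
  0 0 0 0 7
  0 0 0 0 2
  0 0 0 0 0
  0 0 0 0 0

0 0 0 0 7
0 0 0 0 2
0 0 0 0 0
0 0 0 0 0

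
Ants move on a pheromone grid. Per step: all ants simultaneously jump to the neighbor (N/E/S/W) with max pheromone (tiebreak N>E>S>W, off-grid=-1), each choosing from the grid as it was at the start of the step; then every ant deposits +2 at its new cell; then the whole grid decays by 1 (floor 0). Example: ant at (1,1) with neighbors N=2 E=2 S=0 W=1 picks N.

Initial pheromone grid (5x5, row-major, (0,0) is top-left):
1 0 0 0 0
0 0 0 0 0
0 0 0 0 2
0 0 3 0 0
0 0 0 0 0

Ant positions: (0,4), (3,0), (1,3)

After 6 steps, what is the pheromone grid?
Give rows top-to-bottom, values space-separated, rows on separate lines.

After step 1: ants at (1,4),(2,0),(0,3)
  0 0 0 1 0
  0 0 0 0 1
  1 0 0 0 1
  0 0 2 0 0
  0 0 0 0 0
After step 2: ants at (2,4),(1,0),(0,4)
  0 0 0 0 1
  1 0 0 0 0
  0 0 0 0 2
  0 0 1 0 0
  0 0 0 0 0
After step 3: ants at (1,4),(0,0),(1,4)
  1 0 0 0 0
  0 0 0 0 3
  0 0 0 0 1
  0 0 0 0 0
  0 0 0 0 0
After step 4: ants at (2,4),(0,1),(2,4)
  0 1 0 0 0
  0 0 0 0 2
  0 0 0 0 4
  0 0 0 0 0
  0 0 0 0 0
After step 5: ants at (1,4),(0,2),(1,4)
  0 0 1 0 0
  0 0 0 0 5
  0 0 0 0 3
  0 0 0 0 0
  0 0 0 0 0
After step 6: ants at (2,4),(0,3),(2,4)
  0 0 0 1 0
  0 0 0 0 4
  0 0 0 0 6
  0 0 0 0 0
  0 0 0 0 0

0 0 0 1 0
0 0 0 0 4
0 0 0 0 6
0 0 0 0 0
0 0 0 0 0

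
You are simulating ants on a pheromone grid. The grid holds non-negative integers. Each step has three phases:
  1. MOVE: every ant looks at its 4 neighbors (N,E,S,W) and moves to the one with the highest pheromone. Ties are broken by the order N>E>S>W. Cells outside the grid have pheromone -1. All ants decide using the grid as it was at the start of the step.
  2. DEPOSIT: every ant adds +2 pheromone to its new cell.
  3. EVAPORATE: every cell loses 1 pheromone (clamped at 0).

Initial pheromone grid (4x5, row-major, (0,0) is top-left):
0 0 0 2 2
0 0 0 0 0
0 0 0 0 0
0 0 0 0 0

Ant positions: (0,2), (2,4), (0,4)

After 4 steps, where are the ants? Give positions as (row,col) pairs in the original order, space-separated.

Step 1: ant0:(0,2)->E->(0,3) | ant1:(2,4)->N->(1,4) | ant2:(0,4)->W->(0,3)
  grid max=5 at (0,3)
Step 2: ant0:(0,3)->E->(0,4) | ant1:(1,4)->N->(0,4) | ant2:(0,3)->E->(0,4)
  grid max=6 at (0,4)
Step 3: ant0:(0,4)->W->(0,3) | ant1:(0,4)->W->(0,3) | ant2:(0,4)->W->(0,3)
  grid max=9 at (0,3)
Step 4: ant0:(0,3)->E->(0,4) | ant1:(0,3)->E->(0,4) | ant2:(0,3)->E->(0,4)
  grid max=10 at (0,4)

(0,4) (0,4) (0,4)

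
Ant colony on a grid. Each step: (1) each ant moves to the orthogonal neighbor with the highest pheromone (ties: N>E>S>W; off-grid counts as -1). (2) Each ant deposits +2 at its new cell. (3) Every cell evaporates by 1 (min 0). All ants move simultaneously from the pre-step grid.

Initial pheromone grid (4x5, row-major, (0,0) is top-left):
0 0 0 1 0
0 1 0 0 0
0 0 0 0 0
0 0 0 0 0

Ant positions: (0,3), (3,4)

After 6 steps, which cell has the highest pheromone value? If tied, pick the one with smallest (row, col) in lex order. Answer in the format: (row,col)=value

Step 1: ant0:(0,3)->E->(0,4) | ant1:(3,4)->N->(2,4)
  grid max=1 at (0,4)
Step 2: ant0:(0,4)->S->(1,4) | ant1:(2,4)->N->(1,4)
  grid max=3 at (1,4)
Step 3: ant0:(1,4)->N->(0,4) | ant1:(1,4)->N->(0,4)
  grid max=3 at (0,4)
Step 4: ant0:(0,4)->S->(1,4) | ant1:(0,4)->S->(1,4)
  grid max=5 at (1,4)
Step 5: ant0:(1,4)->N->(0,4) | ant1:(1,4)->N->(0,4)
  grid max=5 at (0,4)
Step 6: ant0:(0,4)->S->(1,4) | ant1:(0,4)->S->(1,4)
  grid max=7 at (1,4)
Final grid:
  0 0 0 0 4
  0 0 0 0 7
  0 0 0 0 0
  0 0 0 0 0
Max pheromone 7 at (1,4)

Answer: (1,4)=7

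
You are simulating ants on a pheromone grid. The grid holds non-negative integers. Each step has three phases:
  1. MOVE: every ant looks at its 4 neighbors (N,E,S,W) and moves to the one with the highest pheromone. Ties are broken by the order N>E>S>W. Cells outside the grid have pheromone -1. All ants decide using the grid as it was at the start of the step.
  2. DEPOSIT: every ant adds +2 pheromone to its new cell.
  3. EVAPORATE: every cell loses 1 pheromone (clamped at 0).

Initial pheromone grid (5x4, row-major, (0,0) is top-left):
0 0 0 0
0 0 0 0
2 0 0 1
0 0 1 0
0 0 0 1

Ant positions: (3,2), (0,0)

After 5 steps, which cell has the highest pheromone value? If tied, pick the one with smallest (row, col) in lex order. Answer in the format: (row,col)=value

Answer: (0,2)=4

Derivation:
Step 1: ant0:(3,2)->N->(2,2) | ant1:(0,0)->E->(0,1)
  grid max=1 at (0,1)
Step 2: ant0:(2,2)->N->(1,2) | ant1:(0,1)->E->(0,2)
  grid max=1 at (0,2)
Step 3: ant0:(1,2)->N->(0,2) | ant1:(0,2)->S->(1,2)
  grid max=2 at (0,2)
Step 4: ant0:(0,2)->S->(1,2) | ant1:(1,2)->N->(0,2)
  grid max=3 at (0,2)
Step 5: ant0:(1,2)->N->(0,2) | ant1:(0,2)->S->(1,2)
  grid max=4 at (0,2)
Final grid:
  0 0 4 0
  0 0 4 0
  0 0 0 0
  0 0 0 0
  0 0 0 0
Max pheromone 4 at (0,2)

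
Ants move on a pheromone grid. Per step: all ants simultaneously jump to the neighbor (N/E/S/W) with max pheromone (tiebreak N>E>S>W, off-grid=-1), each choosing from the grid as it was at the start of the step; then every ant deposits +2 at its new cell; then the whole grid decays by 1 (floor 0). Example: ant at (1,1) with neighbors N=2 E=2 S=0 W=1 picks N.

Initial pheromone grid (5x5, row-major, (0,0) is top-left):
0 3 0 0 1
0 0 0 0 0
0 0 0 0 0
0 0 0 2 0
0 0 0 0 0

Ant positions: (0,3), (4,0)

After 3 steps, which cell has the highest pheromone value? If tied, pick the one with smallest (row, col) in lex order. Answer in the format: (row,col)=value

Step 1: ant0:(0,3)->E->(0,4) | ant1:(4,0)->N->(3,0)
  grid max=2 at (0,1)
Step 2: ant0:(0,4)->S->(1,4) | ant1:(3,0)->N->(2,0)
  grid max=1 at (0,1)
Step 3: ant0:(1,4)->N->(0,4) | ant1:(2,0)->N->(1,0)
  grid max=2 at (0,4)
Final grid:
  0 0 0 0 2
  1 0 0 0 0
  0 0 0 0 0
  0 0 0 0 0
  0 0 0 0 0
Max pheromone 2 at (0,4)

Answer: (0,4)=2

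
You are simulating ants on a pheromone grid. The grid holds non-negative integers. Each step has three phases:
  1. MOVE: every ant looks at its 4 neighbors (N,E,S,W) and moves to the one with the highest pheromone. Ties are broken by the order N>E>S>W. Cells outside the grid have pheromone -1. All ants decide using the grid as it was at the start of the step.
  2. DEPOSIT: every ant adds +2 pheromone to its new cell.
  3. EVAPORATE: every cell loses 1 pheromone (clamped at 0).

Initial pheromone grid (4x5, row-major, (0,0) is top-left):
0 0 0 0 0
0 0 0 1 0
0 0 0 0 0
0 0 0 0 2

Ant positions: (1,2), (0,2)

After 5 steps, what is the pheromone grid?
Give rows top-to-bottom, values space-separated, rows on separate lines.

After step 1: ants at (1,3),(0,3)
  0 0 0 1 0
  0 0 0 2 0
  0 0 0 0 0
  0 0 0 0 1
After step 2: ants at (0,3),(1,3)
  0 0 0 2 0
  0 0 0 3 0
  0 0 0 0 0
  0 0 0 0 0
After step 3: ants at (1,3),(0,3)
  0 0 0 3 0
  0 0 0 4 0
  0 0 0 0 0
  0 0 0 0 0
After step 4: ants at (0,3),(1,3)
  0 0 0 4 0
  0 0 0 5 0
  0 0 0 0 0
  0 0 0 0 0
After step 5: ants at (1,3),(0,3)
  0 0 0 5 0
  0 0 0 6 0
  0 0 0 0 0
  0 0 0 0 0

0 0 0 5 0
0 0 0 6 0
0 0 0 0 0
0 0 0 0 0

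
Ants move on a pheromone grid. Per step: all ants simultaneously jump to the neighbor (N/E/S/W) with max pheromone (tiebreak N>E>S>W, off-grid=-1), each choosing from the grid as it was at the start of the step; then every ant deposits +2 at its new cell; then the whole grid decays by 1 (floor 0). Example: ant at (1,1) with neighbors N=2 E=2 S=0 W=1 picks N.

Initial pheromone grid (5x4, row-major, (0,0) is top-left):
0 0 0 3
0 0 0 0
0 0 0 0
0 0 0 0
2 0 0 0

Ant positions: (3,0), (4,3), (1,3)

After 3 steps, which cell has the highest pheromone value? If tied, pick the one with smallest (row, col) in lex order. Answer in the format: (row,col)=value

Answer: (0,3)=4

Derivation:
Step 1: ant0:(3,0)->S->(4,0) | ant1:(4,3)->N->(3,3) | ant2:(1,3)->N->(0,3)
  grid max=4 at (0,3)
Step 2: ant0:(4,0)->N->(3,0) | ant1:(3,3)->N->(2,3) | ant2:(0,3)->S->(1,3)
  grid max=3 at (0,3)
Step 3: ant0:(3,0)->S->(4,0) | ant1:(2,3)->N->(1,3) | ant2:(1,3)->N->(0,3)
  grid max=4 at (0,3)
Final grid:
  0 0 0 4
  0 0 0 2
  0 0 0 0
  0 0 0 0
  3 0 0 0
Max pheromone 4 at (0,3)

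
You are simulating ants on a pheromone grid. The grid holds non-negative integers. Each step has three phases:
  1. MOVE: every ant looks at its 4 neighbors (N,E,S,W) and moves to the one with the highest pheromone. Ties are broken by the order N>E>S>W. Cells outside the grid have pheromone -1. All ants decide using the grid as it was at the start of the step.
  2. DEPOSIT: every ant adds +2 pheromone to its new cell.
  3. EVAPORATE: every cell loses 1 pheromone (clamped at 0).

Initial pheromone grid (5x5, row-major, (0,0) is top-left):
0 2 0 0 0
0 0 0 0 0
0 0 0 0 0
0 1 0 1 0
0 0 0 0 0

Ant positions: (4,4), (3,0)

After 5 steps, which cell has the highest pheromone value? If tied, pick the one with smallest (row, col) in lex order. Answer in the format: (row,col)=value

Step 1: ant0:(4,4)->N->(3,4) | ant1:(3,0)->E->(3,1)
  grid max=2 at (3,1)
Step 2: ant0:(3,4)->N->(2,4) | ant1:(3,1)->N->(2,1)
  grid max=1 at (2,1)
Step 3: ant0:(2,4)->N->(1,4) | ant1:(2,1)->S->(3,1)
  grid max=2 at (3,1)
Step 4: ant0:(1,4)->N->(0,4) | ant1:(3,1)->N->(2,1)
  grid max=1 at (0,4)
Step 5: ant0:(0,4)->S->(1,4) | ant1:(2,1)->S->(3,1)
  grid max=2 at (3,1)
Final grid:
  0 0 0 0 0
  0 0 0 0 1
  0 0 0 0 0
  0 2 0 0 0
  0 0 0 0 0
Max pheromone 2 at (3,1)

Answer: (3,1)=2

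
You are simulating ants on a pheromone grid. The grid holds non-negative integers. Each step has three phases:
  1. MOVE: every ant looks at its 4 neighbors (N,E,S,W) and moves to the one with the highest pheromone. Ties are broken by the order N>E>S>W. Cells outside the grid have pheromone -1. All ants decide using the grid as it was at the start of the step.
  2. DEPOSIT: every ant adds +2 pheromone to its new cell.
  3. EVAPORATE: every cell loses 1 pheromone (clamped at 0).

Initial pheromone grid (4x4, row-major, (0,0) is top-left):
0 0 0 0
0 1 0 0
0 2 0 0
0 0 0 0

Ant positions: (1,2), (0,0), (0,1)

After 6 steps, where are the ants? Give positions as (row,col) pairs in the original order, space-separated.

Step 1: ant0:(1,2)->W->(1,1) | ant1:(0,0)->E->(0,1) | ant2:(0,1)->S->(1,1)
  grid max=4 at (1,1)
Step 2: ant0:(1,1)->N->(0,1) | ant1:(0,1)->S->(1,1) | ant2:(1,1)->N->(0,1)
  grid max=5 at (1,1)
Step 3: ant0:(0,1)->S->(1,1) | ant1:(1,1)->N->(0,1) | ant2:(0,1)->S->(1,1)
  grid max=8 at (1,1)
Step 4: ant0:(1,1)->N->(0,1) | ant1:(0,1)->S->(1,1) | ant2:(1,1)->N->(0,1)
  grid max=9 at (1,1)
Step 5: ant0:(0,1)->S->(1,1) | ant1:(1,1)->N->(0,1) | ant2:(0,1)->S->(1,1)
  grid max=12 at (1,1)
Step 6: ant0:(1,1)->N->(0,1) | ant1:(0,1)->S->(1,1) | ant2:(1,1)->N->(0,1)
  grid max=13 at (1,1)

(0,1) (1,1) (0,1)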